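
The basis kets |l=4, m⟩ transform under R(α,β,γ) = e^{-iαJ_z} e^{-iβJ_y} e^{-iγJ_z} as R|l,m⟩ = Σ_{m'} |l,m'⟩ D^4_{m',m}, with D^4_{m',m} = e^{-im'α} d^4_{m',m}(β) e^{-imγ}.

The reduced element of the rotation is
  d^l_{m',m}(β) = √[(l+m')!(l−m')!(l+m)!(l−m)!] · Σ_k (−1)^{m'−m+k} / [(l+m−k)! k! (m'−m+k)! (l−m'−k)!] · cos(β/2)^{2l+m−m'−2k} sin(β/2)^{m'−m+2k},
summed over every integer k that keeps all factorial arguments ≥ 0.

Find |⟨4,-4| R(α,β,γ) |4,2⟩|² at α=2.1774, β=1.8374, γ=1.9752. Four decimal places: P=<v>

First d^4_{-4,2}(β=1.8374), then the phase factors e^{-i(-4)α} and e^{-i(2)γ}:
With c≡cos(β/2)=0.606854 and s≡sin(β/2)=0.794813, N=[1·40320·720·2]^{1/2}=7619.763776
The bounds max(0,m−m')=6 and min(l+m,l−m')=6 give 1 term
  k=6: (−1)^0·7619.7638/(1440)·0.6069^2·0.7948^6 = +0.491291
d^4_{-4,2}(1.8374) = +0.491291
|D^4_{-4,2}|² = |d^4_{-4,2}(β)|² = (+0.491291)² = 0.241366 (the z-rotation phases have unit modulus)

P=0.2414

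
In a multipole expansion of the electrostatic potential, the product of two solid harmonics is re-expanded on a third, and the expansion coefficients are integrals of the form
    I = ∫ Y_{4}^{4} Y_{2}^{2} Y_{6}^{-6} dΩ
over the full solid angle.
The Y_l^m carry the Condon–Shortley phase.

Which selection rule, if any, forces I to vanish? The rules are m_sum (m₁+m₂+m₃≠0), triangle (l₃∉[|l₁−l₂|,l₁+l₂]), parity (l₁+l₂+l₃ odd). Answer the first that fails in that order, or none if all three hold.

azimuthal sum: 4 + 2 − 6 = 0  ✓
2 ≤ 6 ≤ 6 (triangle on l)  ✓
L = 4 + 2 + 6 = 12 (even)  ✓

none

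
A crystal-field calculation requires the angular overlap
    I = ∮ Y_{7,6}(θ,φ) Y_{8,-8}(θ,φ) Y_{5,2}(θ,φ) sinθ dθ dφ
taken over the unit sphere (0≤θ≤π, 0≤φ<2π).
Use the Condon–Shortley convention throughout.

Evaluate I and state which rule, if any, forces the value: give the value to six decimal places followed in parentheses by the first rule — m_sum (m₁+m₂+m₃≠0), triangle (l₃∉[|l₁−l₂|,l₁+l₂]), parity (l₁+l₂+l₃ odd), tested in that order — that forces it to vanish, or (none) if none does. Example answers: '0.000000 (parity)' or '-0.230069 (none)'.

-0.185020 (none)

m-sum 0 ✓  L=20 even ✓  1≤5≤15 ✓
Π(2lᵢ+1) = 15×17×11 = 2805
triangle coeff Δ(7,8,5) = 1/814773960
Σ_t [3,7]: t=3:−1/87091200 t=4:+1/4976640 t=5:−1/2073600 t=6:+1/4976640 t=7:−1/87091200 = -1/9676800
(3j)²=360/46189 [(7 8 5; 0 0 0)], sign=+1
Σ_t [0,0]: t=0:+1/15676416000 = 1/15676416000
(3j)²=286/14535 [(7 8 5; 6 -8 2)], sign=-1
⇒ 4πI² = 2640/6137
I = (-1)√(2640/6137/(4π)) = -0.18502012
No selection rule forces the value: the integral is nonzero (none).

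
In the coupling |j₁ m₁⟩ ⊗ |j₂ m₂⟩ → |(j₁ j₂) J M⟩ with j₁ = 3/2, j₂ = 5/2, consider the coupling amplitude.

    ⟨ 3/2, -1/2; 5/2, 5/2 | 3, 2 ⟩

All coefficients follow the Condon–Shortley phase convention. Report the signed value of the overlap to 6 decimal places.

-0.645497  (= −√(5/12))

√[7·1!2!4!/8! · 1!2!5!0!5!1!] = √(240)
  +(−1)^1/∏(1,0,1,4,1,0)! = -1/24  (running -1/24)
⟨..|..⟩ = √(240)·(-1/24) = -0.645497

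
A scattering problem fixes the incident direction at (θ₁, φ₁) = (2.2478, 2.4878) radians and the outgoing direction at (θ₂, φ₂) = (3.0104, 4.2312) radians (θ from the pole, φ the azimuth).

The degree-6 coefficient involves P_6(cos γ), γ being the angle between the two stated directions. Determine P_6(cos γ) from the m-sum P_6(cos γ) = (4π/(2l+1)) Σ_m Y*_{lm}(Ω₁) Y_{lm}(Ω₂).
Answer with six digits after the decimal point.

Term-by-term m-sum for l=6 (normalisation 4π/13 = 0.966644):
  m=-6: (-0.076927, 0.076278) × (0.000002, -0.000001) = (-0.000000, 0.000000)  (running Σ = (-0.000000, 0.000000))
  m=-5: (-0.299175, 0.038313) × (0.000043, 0.000047) = (-0.000015, -0.000012)  (running Σ = (-0.000015, -0.000012))
  m=-4: (-0.377681, -0.219478) × (-0.000355, 0.000962) = (0.000345, -0.000285)  (running Σ = (0.000331, -0.000297))
  m=-3: (-0.096894, -0.235331) × (-0.011202, 0.001433) = (0.001423, 0.002497)  (running Σ = (0.001753, 0.002200))
  m=-2: (-0.050532, 0.187529) × (-0.048385, -0.069463) = (0.015471, -0.005564)  (running Σ = (0.017225, -0.003364))
  m=-1: (-0.270015, 0.206887) × (0.182838, -0.350182) = (0.023079, 0.132381)  (running Σ = (0.040304, 0.129017))
  m=0: (0.105166, -0.000000) × (0.841310, 0.000000) = (0.088478, 0.000000)  (running Σ = (0.128781, 0.129017))
  m=1: (0.270015, 0.206887) × (-0.182838, -0.350182) = (0.023079, -0.132381)  (running Σ = (0.151860, -0.003364))
  m=2: (-0.050532, -0.187529) × (-0.048385, 0.069463) = (0.015471, 0.005564)  (running Σ = (0.167332, 0.002200))
  m=3: (0.096894, -0.235331) × (0.011202, 0.001433) = (0.001423, -0.002497)  (running Σ = (0.168754, -0.000297))
  m=4: (-0.377681, 0.219478) × (-0.000355, -0.000962) = (0.000345, 0.000285)  (running Σ = (0.169100, -0.000012))
  m=5: (0.299175, 0.038313) × (-0.000043, 0.000047) = (-0.000015, 0.000012)  (running Σ = (0.169085, 0.000000))
  m=6: (-0.076927, -0.076278) × (0.000002, 0.000001) = (-0.000000, -0.000000)  (running Σ = (0.169085, 0.000000))
Total Σ_m = (0.169085, 0.000000). Multiply by 0.966644: (0.163445, 0.000000). P_6(cos γ) = 0.163445

0.163445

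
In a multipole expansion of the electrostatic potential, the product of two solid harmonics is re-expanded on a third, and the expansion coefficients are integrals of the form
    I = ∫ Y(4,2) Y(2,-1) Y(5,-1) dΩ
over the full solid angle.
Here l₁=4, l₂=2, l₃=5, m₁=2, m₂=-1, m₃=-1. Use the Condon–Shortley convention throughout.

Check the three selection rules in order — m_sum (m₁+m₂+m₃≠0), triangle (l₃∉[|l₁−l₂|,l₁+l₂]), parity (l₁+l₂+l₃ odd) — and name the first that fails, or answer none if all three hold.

azimuthal sum: 2 − 1 − 1 = 0  ✓
2 ≤ 5 ≤ 6 (triangle on l)  ✓
L = 4 + 2 + 5 = 11 (odd)  ✗

parity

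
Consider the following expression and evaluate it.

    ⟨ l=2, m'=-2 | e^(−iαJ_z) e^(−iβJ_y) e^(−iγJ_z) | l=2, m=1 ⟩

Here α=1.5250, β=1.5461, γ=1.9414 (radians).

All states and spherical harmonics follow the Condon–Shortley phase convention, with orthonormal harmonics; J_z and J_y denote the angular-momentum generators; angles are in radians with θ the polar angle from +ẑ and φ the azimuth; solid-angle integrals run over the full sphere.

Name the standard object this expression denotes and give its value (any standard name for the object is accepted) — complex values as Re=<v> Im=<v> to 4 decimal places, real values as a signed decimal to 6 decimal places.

Wigner D-matrix element, Re=0.2174 Im=0.4364

This is a Wigner D-matrix element — the rotation-matrix element ⟨l m'| R(α,β,γ) |l m⟩ in the angular-momentum basis.
Split into d^2_{-2,1}(β=1.5461) × two z-phases.
c=cos(1.546100/2)=0.715784, s=sin(1.546100/2)=0.698322; N=√[1·24·6·1]=12.000000
Admissible k: 3..3 (factorial args all ≥0)
  k=3: (−1)^0·12.0000/(6)·0.7158^1·0.6983^3 = +0.487504
d^2_{-2,1}(1.5461) = +0.487504
D = (-0.995808+0.091465i)·(+0.487504)·(-0.362178-0.932109i) = +0.217386+0.436353i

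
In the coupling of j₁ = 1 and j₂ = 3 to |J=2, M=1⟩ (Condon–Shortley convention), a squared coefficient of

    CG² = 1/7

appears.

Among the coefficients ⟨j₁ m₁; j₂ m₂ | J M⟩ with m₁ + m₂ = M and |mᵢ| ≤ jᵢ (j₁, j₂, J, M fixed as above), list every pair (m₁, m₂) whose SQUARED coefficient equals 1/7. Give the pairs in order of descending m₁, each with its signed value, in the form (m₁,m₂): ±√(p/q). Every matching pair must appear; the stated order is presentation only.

Admissible pairs with m₁+m₂ = M = 1: (-1,2), (0,1), (1,0)
  (m₁,m₂)=(1,0): CG² = 1/7, CG = +√(1/7)   ← matches the target
  (m₁,m₂)=(0,1): CG² = 8/21, CG = −√(8/21)
  (m₁,m₂)=(-1,2): CG² = 10/21, CG = +√(10/21)
Pairs with CG² = 1/7: (1,0): +√(1/7)

(1,0): +√(1/7)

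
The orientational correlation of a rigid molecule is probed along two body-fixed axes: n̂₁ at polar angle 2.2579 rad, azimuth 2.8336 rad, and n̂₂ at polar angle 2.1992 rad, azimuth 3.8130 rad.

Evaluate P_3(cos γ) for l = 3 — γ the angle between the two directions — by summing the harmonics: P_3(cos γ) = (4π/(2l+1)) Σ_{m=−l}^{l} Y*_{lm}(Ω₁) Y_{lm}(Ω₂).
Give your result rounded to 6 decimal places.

Term-by-term m-sum for l=3 (normalisation 4π/7 = 1.795196):
  [-3]  conj(Y_{3,-3})(Ω₁) = (-0.116177, 0.153836) ; Y_{3,-3}(Ω₂) = (0.094767, 0.199520) ; Δ = (-0.041703, -0.008601)
  [-2]  conj(Y_{3,-2})(Ω₁) = (-0.316224, 0.223844) ; Y_{3,-2}(Ω₂) = (-0.088860, 0.382993) ; Δ = (-0.057631, -0.141002)
  [-1]  conj(Y_{3,-1})(Ω₁) = (-0.240872, 0.076625) ; Y_{3,-1}(Ω₂) = (-0.148990, 0.118380) ; Δ = (0.026817, -0.039931)
  [+0]  conj(Y_{3,0})(Ω₁) = (0.233940, -0.000000) ; Y_{3,0}(Ω₂) = (0.279073, 0.000000) ; Δ = (0.065286, 0.000000)
  [+1]  conj(Y_{3,1})(Ω₁) = (0.240872, 0.076625) ; Y_{3,1}(Ω₂) = (0.148990, 0.118380) ; Δ = (0.026817, 0.039931)
  [+2]  conj(Y_{3,2})(Ω₁) = (-0.316224, -0.223844) ; Y_{3,2}(Ω₂) = (-0.088860, -0.382993) ; Δ = (-0.057631, 0.141002)
  [+3]  conj(Y_{3,3})(Ω₁) = (0.116177, 0.153836) ; Y_{3,3}(Ω₂) = (-0.094767, 0.199520) ; Δ = (-0.041703, 0.008601)
Total Σ_m = (-0.079749, 0.000000). Multiply by 1.795196: (-0.143164, 0.000000). P_3(cos γ) = -0.143164

-0.143164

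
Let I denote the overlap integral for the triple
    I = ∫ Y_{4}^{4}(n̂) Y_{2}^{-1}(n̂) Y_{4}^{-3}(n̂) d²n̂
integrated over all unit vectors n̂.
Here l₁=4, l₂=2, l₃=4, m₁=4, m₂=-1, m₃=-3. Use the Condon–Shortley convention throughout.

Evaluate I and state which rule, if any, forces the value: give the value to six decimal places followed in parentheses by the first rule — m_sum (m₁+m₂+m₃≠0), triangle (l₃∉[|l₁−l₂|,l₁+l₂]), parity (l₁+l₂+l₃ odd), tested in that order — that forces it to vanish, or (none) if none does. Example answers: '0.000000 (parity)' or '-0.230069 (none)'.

0.198645 (none)

m-sum 0 ✓  L=10 even ✓  2≤4≤6 ✓
Π(2lᵢ+1) = 9×5×9 = 405
triangle coeff Δ(4,2,4) = 1/13860
Σ_t [0,2]: t=0:+1/192 t=1:−1/36 t=2:+1/192 = -5/288
(3j)²=20/693 [(4 2 4; 0 0 0)], sign=-1
Σ_t [0,0]: t=0:+1/1440 = 1/1440
(3j)²=7/165 [(4 2 4; 4 -1 -3)], sign=-1
⇒ 4πI² = 60/121
I = (+1)√(60/121/(4π)) = 0.19864517
No selection rule forces the value: the integral is nonzero (none).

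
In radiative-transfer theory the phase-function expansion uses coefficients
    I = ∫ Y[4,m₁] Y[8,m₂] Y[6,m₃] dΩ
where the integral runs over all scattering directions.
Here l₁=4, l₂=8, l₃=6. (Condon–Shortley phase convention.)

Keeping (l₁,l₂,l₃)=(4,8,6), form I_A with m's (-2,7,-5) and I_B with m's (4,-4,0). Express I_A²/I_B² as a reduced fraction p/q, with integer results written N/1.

l's match ⇒ only the (l;m) 3-j factors differ between A and B.
A: triangle coeff Δ(4,8,6) = 1/23279256; Σ_t [5,6]: t=5:−1/435456000 t=6:+1/522547200 = -1/2612736000; (3j)²=11/23256 [(4 8 6; -2 7 -5)], sign=+1
B: triangle coeff Δ(4,8,6) = 1/23279256; Σ_t [0,0]: t=0:+1/24883200 = 1/24883200; (3j)²=70/4199 [(4 8 6; 4 -4 0)], sign=+1
I_A²/I_B² = (11/23256)/(70/4199) = 143/5040

143/5040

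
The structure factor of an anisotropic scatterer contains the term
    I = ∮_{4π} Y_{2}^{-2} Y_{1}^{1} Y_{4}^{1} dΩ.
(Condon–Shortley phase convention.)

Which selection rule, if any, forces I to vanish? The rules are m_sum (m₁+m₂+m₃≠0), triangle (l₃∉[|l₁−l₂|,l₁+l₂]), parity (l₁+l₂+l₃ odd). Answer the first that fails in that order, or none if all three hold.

triangle

m₁+m₂+m₃ = -2 + 1 + 1 = 0  ✓
triangle: need |l₁−l₂| ≤ l₃ ≤ l₁+l₂ = [1,3]; l₃=4 is outside  ✗
parity: l₁+l₂+l₃ = 7 is odd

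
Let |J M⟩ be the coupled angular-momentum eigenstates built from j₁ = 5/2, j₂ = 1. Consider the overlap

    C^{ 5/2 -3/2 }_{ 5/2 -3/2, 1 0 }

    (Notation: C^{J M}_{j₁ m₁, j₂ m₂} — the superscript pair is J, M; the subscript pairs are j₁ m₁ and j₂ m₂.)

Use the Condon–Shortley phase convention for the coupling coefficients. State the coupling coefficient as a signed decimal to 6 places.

j₁+j₂−J=1  J+j₁−j₂=4  J−j₁+j₂=1  j₁+j₂+J+1=7
(j₁±m₁, j₂±m₂, J±M) = (1,4,1,1,1,4)
P² = 576/35
sum k=0..1:
  [0] +1/24 = 1/24
  [1] −1/6 = -1/6
S = -1/8
C² = P²·S² = 9/35 ; C = -0.507093

-0.507093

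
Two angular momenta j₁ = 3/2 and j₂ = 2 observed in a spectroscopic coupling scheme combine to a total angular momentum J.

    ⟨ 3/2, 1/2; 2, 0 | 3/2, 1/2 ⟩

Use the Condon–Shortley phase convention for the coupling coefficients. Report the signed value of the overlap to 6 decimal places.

triangle: 2!*1!*2!/6! = 4/720
(j±m)!: 2!*1!*2!*2!*2!*1! = 16
prefactor² = (2J+1)*Δ*N² = 16/45
  k=0: +1/(0!*2!*1!*2!*0!*0!) = 1/4
  k=1: −1/(1!*1!*0!*1!*1!*1!) = -1
Σ = -3/4  ⇒  CG² = 16/45*(-3/4)² = 1/5
CG = −√(1/5) = -0.447214

-0.447214  (= −√(1/5))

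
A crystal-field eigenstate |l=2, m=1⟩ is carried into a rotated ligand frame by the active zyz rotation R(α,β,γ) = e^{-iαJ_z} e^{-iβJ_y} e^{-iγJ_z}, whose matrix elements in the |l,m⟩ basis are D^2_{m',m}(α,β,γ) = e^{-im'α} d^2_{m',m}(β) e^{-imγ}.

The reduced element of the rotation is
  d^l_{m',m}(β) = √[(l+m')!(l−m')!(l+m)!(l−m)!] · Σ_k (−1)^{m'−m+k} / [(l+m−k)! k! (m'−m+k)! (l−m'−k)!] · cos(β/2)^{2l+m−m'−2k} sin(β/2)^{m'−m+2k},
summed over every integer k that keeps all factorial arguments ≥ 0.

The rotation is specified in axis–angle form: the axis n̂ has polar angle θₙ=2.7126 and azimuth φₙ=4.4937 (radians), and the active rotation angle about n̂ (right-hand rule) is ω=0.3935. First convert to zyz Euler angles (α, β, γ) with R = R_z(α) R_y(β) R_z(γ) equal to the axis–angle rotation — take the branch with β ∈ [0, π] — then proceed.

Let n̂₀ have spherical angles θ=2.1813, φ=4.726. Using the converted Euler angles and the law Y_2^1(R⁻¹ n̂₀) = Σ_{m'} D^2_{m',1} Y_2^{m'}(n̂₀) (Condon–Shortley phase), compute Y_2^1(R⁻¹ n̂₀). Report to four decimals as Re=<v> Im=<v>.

Axis–angle → zyz. n̂ = (sinθₙcosφₙ, sinθₙsinφₙ, cosθₙ) = (-0.090241, -0.406048, -0.909385), ω = 0.3935.
R = I cosω + sinω [n̂]ₓ + (1−cosω) n̂n̂ᵀ gives
  R = [+0.924195, +0.351480, -0.149416; -0.345879, +0.936174, +0.062822; +0.161960, -0.006380, +0.986777]
β = atan2(√(R₁₃²+R₂₃²), R₃₃) = 0.162804; α = atan2(R₂₃, R₁₃) mod 2π = 2.743584; γ = atan2(R₃₂, −R₃₁) mod 2π = 3.180962
Need the full column D^2_{m',1} for m'=−2..2 at α=2.7436, β=0.1628, γ=3.1810.
cos(β/2)=0.996689, sin(β/2)=0.081312
d^2_{-2,1}: single k=3 term ⇒ +0.001072;  D = -0.000719+0.000795i
d^2_{-1,1}: k∈[2..3] ⇒ +0.019704 -0.000044 = +0.019660;  D = +0.017809-0.008327i
d^2_{0,1}: k∈[1..2] ⇒ +0.197201 -0.001313 = +0.195889;  D = -0.195737+0.007710i
d^2_{1,1}: k∈[0..1] ⇒ +0.986820 -0.019704 = +0.967117;  D = +0.905584+0.339458i
d^2_{2,1}: single k=0 term ⇒ -0.161014;  D = +0.117080+0.110534i
Y_2^{m'}(θ=2.1813,φ=4.726) and Σ D·Y over m':
  (-0.0007+0.0008i)·(-0.2592+0.0071i)  (+0.0178-0.0083i)·(-0.0049-0.3628i)  (-0.1957+0.0077i)·(-0.0044+0.0000i)  (+0.9056+0.3395i)·(+0.0049-0.3628i)  (+0.1171+0.1105i)·(-0.2592-0.0071i)
Y_2^1(R⁻¹ n̂) = +0.096013-0.363061i

Re=0.0960 Im=-0.3631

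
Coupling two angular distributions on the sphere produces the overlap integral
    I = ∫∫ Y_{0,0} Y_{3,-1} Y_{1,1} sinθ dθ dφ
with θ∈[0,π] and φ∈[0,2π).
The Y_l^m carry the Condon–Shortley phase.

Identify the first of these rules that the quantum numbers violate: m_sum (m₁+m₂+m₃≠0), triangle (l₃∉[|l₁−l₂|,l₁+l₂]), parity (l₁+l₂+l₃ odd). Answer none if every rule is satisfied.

azimuthal sum: 0 − 1 + 1 = 0  ✓
l₃ must lie in [3,3]; have l₃=1  ✗
L = 0 + 3 + 1 = 4 (even)

triangle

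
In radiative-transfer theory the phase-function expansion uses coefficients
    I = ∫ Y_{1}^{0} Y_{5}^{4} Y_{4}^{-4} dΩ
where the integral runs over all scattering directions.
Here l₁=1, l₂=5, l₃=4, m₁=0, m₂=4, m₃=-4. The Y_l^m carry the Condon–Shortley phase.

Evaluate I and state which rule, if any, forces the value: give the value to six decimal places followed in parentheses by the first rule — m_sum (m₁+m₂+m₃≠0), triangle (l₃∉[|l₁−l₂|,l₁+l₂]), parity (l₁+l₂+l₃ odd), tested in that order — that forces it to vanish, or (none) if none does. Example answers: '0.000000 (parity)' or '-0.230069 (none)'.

Rules hold: Σm=0, L=10 even, 4≤4≤6.
N = 3·11·9 = 297
Δ = 2!·0!·8!/11! = 1/495
Racah Σ t=1..1: t=1:−1/576 = -1/576
⇒ 3j(1 5 4; 0 0 0)² = 5/99, sgn -1
Racah Σ t=1..1: t=1:−1/40320 = -1/40320
⇒ 3j(1 5 4; 0 4 -4)² = 1/55, sgn -1
4πI² = N·(3j₀)²·(3jₘ)² = 3/11
I = +1·√(0.272727/4π) = 0.14731920
No selection rule forces the value: the integral is nonzero (none).

0.147319 (none)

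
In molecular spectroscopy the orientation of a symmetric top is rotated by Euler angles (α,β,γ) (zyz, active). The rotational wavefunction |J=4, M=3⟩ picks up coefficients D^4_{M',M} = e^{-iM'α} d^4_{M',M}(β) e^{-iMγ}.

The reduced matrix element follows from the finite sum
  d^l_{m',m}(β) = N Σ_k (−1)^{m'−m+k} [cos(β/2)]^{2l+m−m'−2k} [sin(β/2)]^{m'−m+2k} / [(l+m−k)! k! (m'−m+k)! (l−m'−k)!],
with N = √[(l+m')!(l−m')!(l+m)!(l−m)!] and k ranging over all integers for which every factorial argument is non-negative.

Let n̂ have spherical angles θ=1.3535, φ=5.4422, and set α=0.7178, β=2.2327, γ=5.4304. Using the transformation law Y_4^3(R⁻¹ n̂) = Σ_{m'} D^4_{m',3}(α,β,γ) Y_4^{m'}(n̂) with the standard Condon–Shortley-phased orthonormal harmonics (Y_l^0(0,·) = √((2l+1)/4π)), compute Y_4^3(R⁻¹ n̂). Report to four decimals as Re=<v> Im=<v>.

Re=-0.1358 Im=-0.0654

Need the full column D^4_{m',3} for m'=−4..4 at α=0.7178, β=2.2327, γ=5.4304.
cos(β/2)=0.438965, sin(β/2)=0.898504
d^4_{-4,3}: single k=7 term ⇒ +0.586970;  D = +0.385787-0.442382i
d^4_{-3,3}: k∈[6..7] ⇒ +0.709706 -0.424777 = +0.284929;  D = -0.000180-0.284929i
d^4_{-2,3}: k∈[5..6] ⇒ +0.556001 -0.776488 = -0.220487;  D = +0.145126+0.165991i
d^4_{-1,3}: k∈[4..5] ⇒ +0.320124 -0.804731 = -0.484606;  D = +0.480226+0.065014i
d^4_{0,3}: k∈[3..4] ⇒ +0.139886 -0.586076 = -0.446190;  D = +0.372428-0.245730i
d^4_{1,3}: k∈[2..3] ⇒ +0.045845 -0.320124 = -0.274280;  D = +0.073095-0.264360i
d^4_{2,3}: k∈[1..2] ⇒ +0.010558 -0.132707 = -0.122149;  D = -0.052915-0.110093i
d^4_{3,3}: k∈[0..1] ⇒ +0.001379 -0.040431 = -0.039053;  D = -0.035894-0.015386i
d^4_{4,3}: single k=0 term ⇒ -0.007981;  D = -0.007594+0.002456i
Y_4^{m'}(θ=1.3535,φ=5.4422) and Σ D·Y over m':
  (+0.3858-0.4424i)·(-0.3924-0.0887i)  (-0.0002-0.2849i)·(-0.2047+0.1457i)  (+0.1451+0.1660i)·(+0.0239-0.2139i)  (+0.4802+0.0650i)·(-0.1776-0.1985i)  (+0.3724-0.2457i)·(+0.1779+0.0000i)  (+0.0731-0.2644i)·(+0.1776-0.1985i)  (-0.0529-0.1101i)·(+0.0239+0.2139i)  (-0.0359-0.0154i)·(+0.2047+0.1457i)  (-0.0076+0.0025i)·(-0.3924+0.0887i)
Y_4^3(R⁻¹ n̂) = -0.135843-0.065413i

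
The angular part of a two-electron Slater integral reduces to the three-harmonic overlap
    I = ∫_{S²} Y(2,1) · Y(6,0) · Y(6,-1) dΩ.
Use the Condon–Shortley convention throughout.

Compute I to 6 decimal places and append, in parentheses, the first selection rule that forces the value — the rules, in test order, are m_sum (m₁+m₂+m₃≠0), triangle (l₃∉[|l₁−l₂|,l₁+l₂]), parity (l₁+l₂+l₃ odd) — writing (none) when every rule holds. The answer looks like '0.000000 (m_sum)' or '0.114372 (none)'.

-0.030344 (none)

Checks pass: Σm=0; 14 even; l₃=6∈[4,8].
(2·2+1)(2·6+1)(2·6+1) = 845
Δ: 2! 2! 10! / 15! → 1/90090
sum: t=0:+1/69120 t=1:−1/14400 t=2:+1/69120 = -7/172800
3j²(2 6 6; 0 0 0) = Δ·Π!·Σ² = 14/715  (sign -1)
sum: t=0:+1/34560 t=1:−1/28800 = -1/172800
3j²(2 6 6; 1 0 -1) = Δ·Π!·Σ² = 1/1430  (sign +1)
combine: 4πI² = 845·14/715·1/1430 = 7/605
take √, sign -1: I = -0.03034355
No selection rule forces the value: the integral is nonzero (none).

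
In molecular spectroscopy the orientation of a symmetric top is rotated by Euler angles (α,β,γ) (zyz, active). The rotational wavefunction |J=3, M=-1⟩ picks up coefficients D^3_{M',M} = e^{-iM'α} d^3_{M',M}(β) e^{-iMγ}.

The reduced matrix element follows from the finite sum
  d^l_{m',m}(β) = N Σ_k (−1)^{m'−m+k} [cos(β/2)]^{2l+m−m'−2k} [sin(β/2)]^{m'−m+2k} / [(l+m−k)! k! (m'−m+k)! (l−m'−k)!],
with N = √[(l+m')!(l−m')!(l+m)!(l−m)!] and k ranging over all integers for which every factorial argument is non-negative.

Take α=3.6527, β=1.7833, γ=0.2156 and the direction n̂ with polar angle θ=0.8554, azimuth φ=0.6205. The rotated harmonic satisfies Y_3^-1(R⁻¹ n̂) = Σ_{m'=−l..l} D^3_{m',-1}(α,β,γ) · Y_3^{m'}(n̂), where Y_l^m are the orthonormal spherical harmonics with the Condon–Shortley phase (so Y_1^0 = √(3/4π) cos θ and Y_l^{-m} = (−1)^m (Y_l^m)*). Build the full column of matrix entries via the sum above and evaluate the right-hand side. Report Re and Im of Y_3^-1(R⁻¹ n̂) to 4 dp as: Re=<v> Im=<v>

Need the full column D^3_{m',-1} for m'=−3..3 at α=3.6527, β=1.7833, γ=0.2156.
cos(β/2)=0.628129, sin(β/2)=0.778109
d^3_{-3,-1}: single k=2 term ⇒ +0.365025;  D = +0.064677-0.359249i
d^3_{-2,-1}: k∈[1..2] ⇒ +0.240594 -0.738411 = -0.497817;  D = -0.162718-0.470473i
d^3_{-1,-1}: k∈[0..2] ⇒ +0.061418 -0.753992 +0.867783 = +0.175209;  D = -0.130945-0.116411i
d^3_{0,-1}: k∈[0..2] ⇒ -0.263558 +1.213333 -0.620644 = +0.329132;  D = +0.321512+0.070412i
d^3_{1,-1}: k∈[0..2] ⇒ +0.565494 -1.157044 +0.221944 = -0.369606;  D = +0.353586-0.107639i
d^3_{2,-1}: k∈[0..1] ⇒ -0.738411 +0.566567 = -0.171844;  D = -0.118907+0.124062i
d^3_{3,-1}: single k=0 term ⇒ +0.560152;  D = -0.140252+0.542309i
Y_3^{m'}(θ=0.8554,φ=0.6205) and Σ D·Y over m':
  (+0.0647-0.3592i)·(-0.0514-0.1719i)  (-0.1627-0.4705i)·(+0.1237-0.3614i)  (-0.1309-0.1164i)·(+0.2285-0.1633i)  (+0.3215+0.0704i)·(-0.2078+0.0000i)  (+0.3536-0.1076i)·(-0.2285-0.1633i)  (-0.1189+0.1241i)·(+0.1237+0.3614i)  (-0.1403+0.5423i)·(+0.0514-0.1719i)
Y_3^-1(R⁻¹ n̂) = -0.442830-0.020642i

Re=-0.4428 Im=-0.0206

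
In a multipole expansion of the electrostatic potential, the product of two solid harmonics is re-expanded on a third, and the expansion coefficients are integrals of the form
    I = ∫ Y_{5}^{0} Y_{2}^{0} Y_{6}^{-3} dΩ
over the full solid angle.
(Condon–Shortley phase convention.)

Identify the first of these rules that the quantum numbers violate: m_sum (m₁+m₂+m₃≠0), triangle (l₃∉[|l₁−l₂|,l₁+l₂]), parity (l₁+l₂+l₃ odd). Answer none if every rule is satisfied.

m₁+m₂+m₃ = 0 + 0 − 3 = -3  ✗
triangle: |5−2|=3 ≤ l₃=6 ≤ 5+2=7
parity: l₁+l₂+l₃ = 13 is odd

m_sum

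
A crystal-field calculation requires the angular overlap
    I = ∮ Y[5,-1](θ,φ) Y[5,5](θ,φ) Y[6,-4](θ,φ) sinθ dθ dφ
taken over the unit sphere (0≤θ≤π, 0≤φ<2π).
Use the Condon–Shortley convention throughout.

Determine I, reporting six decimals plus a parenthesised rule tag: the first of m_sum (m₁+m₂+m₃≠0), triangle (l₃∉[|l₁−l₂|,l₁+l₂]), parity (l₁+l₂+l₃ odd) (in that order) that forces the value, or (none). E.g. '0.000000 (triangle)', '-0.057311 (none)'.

0.178246 (none)

Rules hold: Σm=0, L=16 even, 0≤6≤10.
N = 11·11·13 = 1573
Δ = 4!·6!·6!/17! = 1/28588560
Racah Σ t=0..4: t=0:+1/345600 t=1:−1/13824 t=2:+1/5184 t=3:−1/13824 t=4:+1/345600 = 7/129600
⇒ 3j(5 5 6; 0 0 0)² = 80/7293, sgn +1
Racah Σ t=4..4: t=4:+1/829440 = 1/829440
⇒ 3j(5 5 6; -1 5 -4)² = 225/9724, sgn +1
4πI² = N·(3j₀)²·(3jₘ)² = 1500/3757
I = +1·√(0.399255/4π) = 0.17824613
No selection rule forces the value: the integral is nonzero (none).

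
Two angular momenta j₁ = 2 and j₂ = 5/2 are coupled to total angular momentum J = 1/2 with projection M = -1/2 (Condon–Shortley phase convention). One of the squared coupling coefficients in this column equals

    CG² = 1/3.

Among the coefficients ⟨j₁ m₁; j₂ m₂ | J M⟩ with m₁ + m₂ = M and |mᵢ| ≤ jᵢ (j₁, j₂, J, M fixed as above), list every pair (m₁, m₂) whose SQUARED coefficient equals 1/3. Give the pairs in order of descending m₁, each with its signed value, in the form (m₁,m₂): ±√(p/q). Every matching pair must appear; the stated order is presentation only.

(2,-5/2): +√(1/3)

Admissible pairs with m₁+m₂ = M = -1/2: (-2,3/2), (-1,1/2), (0,-1/2), (1,-3/2), (2,-5/2)
  (m₁,m₂)=(2,-5/2): CG² = 1/3, CG = +√(1/3)   ← matches the target
  (m₁,m₂)=(1,-3/2): CG² = 4/15, CG = −√(4/15)
  (m₁,m₂)=(0,-1/2): CG² = 1/5, CG = +√(1/5)
  (m₁,m₂)=(-1,1/2): CG² = 2/15, CG = −√(2/15)
  (m₁,m₂)=(-2,3/2): CG² = 1/15, CG = +√(1/15)
Pairs with CG² = 1/3: (2,-5/2): +√(1/3)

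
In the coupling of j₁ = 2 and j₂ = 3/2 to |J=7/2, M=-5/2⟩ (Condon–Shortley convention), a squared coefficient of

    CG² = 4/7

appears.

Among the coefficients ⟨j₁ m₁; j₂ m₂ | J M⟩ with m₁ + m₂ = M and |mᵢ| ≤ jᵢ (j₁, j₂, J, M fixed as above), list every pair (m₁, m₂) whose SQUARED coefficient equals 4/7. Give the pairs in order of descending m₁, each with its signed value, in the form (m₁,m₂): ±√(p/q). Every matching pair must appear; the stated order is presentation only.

Admissible pairs with m₁+m₂ = M = -5/2: (-2,-1/2), (-1,-3/2)
  (m₁,m₂)=(-1,-3/2): CG² = 4/7, CG = +√(4/7)   ← matches the target
  (m₁,m₂)=(-2,-1/2): CG² = 3/7, CG = +√(3/7)
Pairs with CG² = 4/7: (-1,-3/2): +√(4/7)

(-1,-3/2): +√(4/7)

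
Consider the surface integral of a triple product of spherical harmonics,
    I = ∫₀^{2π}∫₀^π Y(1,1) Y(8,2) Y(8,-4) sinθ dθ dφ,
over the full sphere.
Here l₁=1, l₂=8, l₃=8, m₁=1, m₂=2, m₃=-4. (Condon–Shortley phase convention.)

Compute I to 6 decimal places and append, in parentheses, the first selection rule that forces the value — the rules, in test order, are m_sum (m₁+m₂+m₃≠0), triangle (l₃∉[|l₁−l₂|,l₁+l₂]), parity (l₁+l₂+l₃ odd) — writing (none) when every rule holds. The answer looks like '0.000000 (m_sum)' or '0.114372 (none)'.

Σmᵢ = -1 ≠ 0, so the φ-integral vanishes; I = 0

0.000000 (m_sum)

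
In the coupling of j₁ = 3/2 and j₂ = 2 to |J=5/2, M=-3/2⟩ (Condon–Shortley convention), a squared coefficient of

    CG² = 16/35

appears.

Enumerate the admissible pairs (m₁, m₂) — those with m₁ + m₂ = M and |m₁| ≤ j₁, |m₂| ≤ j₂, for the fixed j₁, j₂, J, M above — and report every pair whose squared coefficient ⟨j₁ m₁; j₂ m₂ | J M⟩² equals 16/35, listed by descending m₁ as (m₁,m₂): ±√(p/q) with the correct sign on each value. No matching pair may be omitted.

(1/2,-2): +√(16/35)

Admissible pairs with m₁+m₂ = M = -3/2: (-3/2,0), (-1/2,-1), (1/2,-2)
  (m₁,m₂)=(1/2,-2): CG² = 16/35, CG = +√(16/35)   ← matches the target
  (m₁,m₂)=(-1/2,-1): CG² = 1/35, CG = +√(1/35)
  (m₁,m₂)=(-3/2,0): CG² = 18/35, CG = −√(18/35)
Pairs with CG² = 16/35: (1/2,-2): +√(16/35)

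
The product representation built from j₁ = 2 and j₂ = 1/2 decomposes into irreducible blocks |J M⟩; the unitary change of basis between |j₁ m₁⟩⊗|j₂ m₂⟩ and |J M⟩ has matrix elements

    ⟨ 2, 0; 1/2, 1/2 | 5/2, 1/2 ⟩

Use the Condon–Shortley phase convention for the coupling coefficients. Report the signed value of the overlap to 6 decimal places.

triangle: 0!*4!*1!/6! = 24/720
(j±m)!: 2!*2!*1!*0!*3!*2! = 48
prefactor² = (2J+1)*Δ*N² = 48/5
  k=0: +1/(0!*0!*2!*1!*2!*0!) = 1/4
Σ = 1/4  ⇒  CG² = 48/5*(1/4)² = 3/5
CG = +√(3/5) = +0.774597

+0.774597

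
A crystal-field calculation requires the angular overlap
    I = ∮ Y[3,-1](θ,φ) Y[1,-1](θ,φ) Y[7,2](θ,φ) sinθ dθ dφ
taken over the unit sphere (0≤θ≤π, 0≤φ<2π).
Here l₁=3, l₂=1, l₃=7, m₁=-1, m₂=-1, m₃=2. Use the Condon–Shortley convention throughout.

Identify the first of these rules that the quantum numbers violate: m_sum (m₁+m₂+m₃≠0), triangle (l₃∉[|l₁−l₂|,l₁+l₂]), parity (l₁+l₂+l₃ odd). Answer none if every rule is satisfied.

m₁+m₂+m₃ = -1 − 1 + 2 = 0  ✓
triangle: need |l₁−l₂| ≤ l₃ ≤ l₁+l₂ = [2,4]; l₃=7 is outside  ✗
parity: l₁+l₂+l₃ = 11 is odd

triangle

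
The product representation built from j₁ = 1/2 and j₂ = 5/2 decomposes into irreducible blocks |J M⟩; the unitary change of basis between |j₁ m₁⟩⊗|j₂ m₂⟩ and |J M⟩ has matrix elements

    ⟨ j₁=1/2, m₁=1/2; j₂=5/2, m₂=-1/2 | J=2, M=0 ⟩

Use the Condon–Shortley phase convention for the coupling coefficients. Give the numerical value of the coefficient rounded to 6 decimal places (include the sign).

√[5·1!0!4!/6! · 1!0!2!3!2!2!] = √(8)
  +(−1)^0/∏(0,1,0,2,0,2)! = 1/4  (running 1/4)
⟨..|..⟩ = √(8)·(1/4) = +0.707107

+0.707107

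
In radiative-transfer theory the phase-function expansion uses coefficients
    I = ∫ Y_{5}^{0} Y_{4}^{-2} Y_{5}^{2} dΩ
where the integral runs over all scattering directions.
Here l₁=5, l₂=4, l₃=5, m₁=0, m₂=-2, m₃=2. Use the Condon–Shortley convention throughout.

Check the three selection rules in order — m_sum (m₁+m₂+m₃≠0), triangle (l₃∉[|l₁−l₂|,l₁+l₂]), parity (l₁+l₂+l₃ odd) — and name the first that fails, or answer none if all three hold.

Σmᵢ = 0  ✓
l₃∈[|l₁−l₂|,l₁+l₂]=[1,9], have l₃=5  ✓
Σlᵢ = 14 ⇒ even  ✓

none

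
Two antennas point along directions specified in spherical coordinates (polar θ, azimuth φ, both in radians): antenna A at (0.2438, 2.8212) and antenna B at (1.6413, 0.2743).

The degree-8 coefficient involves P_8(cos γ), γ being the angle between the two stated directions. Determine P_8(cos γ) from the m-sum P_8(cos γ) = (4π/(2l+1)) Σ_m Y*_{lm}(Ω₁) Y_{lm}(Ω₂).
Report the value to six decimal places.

-0.187377

Summing Y*_{l m}(θ₁,φ₁)·Y_{l m}(θ₂,φ₂) over m ∈ [−8, 8]; prefactor 4π/(2·8+1) = 0.739198:
  [-8]  conj(Y_{8,-8})(Ω₁) = -0.000005-0.000003i ; Y_{8,-8}(Ω₂) = -0.295062-0.410171i ; Δ = +0.000000+0.000003i
  [-7]  conj(Y_{8,-7})(Ω₁) = +0.000059+0.000075i ; Y_{8,-7}(Ω₂) = +0.048849+0.134112i ; Δ = -0.000007+0.000012i
  [-6]  conj(Y_{8,-6})(Ω₁) = -0.000337-0.000918i ; Y_{8,-6}(Ω₂) = +0.025720+0.342270i ; Δ = +0.000305-0.000139i
  [-5]  conj(Y_{8,-5})(Ω₁) = +0.000224+0.007192i ; Y_{8,-5}(Ω₂) = +0.032768-0.162237i ; Δ = +0.001174+0.000199i
  [-4]  conj(Y_{8,-4})(Ω₁) = +0.011191-0.037608i ; Y_{8,-4}(Ω₂) = +0.133298-0.260094i ; Δ = -0.008290-0.007924i
  [-3]  conj(Y_{8,-3})(Ω₁) = -0.089443+0.128077i ; Y_{8,-3}(Ω₂) = -0.119290+0.128590i ; Δ = -0.005800-0.026780i
  [-2]  conj(Y_{8,-2})(Ω₁) = +0.341818-0.254916i ; Y_{8,-2}(Ω₂) = -0.229963+0.140549i ; Δ = -0.042777+0.106663i
  [-1]  conj(Y_{8,-1})(Ω₁) = -0.633873+0.210335i ; Y_{8,-1}(Ω₂) = +0.172708-0.048599i ; Δ = -0.099253+0.067132i
  [+0]  conj(Y_{8,0})(Ω₁) = +0.212392-0.000000i ; Y_{8,0}(Ω₂) = +0.262757+0.000000i ; Δ = +0.055807+0.000000i
  [+1]  conj(Y_{8,1})(Ω₁) = +0.633873+0.210335i ; Y_{8,1}(Ω₂) = -0.172708-0.048599i ; Δ = -0.099253-0.067132i
  [+2]  conj(Y_{8,2})(Ω₁) = +0.341818+0.254916i ; Y_{8,2}(Ω₂) = -0.229963-0.140549i ; Δ = -0.042777-0.106663i
  [+3]  conj(Y_{8,3})(Ω₁) = +0.089443+0.128077i ; Y_{8,3}(Ω₂) = +0.119290+0.128590i ; Δ = -0.005800+0.026780i
  [+4]  conj(Y_{8,4})(Ω₁) = +0.011191+0.037608i ; Y_{8,4}(Ω₂) = +0.133298+0.260094i ; Δ = -0.008290+0.007924i
  [+5]  conj(Y_{8,5})(Ω₁) = -0.000224+0.007192i ; Y_{8,5}(Ω₂) = -0.032768-0.162237i ; Δ = +0.001174-0.000199i
  [+6]  conj(Y_{8,6})(Ω₁) = -0.000337+0.000918i ; Y_{8,6}(Ω₂) = +0.025720-0.342270i ; Δ = +0.000305+0.000139i
  [+7]  conj(Y_{8,7})(Ω₁) = -0.000059+0.000075i ; Y_{8,7}(Ω₂) = -0.048849+0.134112i ; Δ = -0.000007-0.000012i
  [+8]  conj(Y_{8,8})(Ω₁) = -0.000005+0.000003i ; Y_{8,8}(Ω₂) = -0.295062+0.410171i ; Δ = +0.000000-0.000003i
Accumulated sum -0.253487-0.000000i; after 4π/(2l+1) scaling, -0.187377-0.000000i ⇒ P_8 = -0.187377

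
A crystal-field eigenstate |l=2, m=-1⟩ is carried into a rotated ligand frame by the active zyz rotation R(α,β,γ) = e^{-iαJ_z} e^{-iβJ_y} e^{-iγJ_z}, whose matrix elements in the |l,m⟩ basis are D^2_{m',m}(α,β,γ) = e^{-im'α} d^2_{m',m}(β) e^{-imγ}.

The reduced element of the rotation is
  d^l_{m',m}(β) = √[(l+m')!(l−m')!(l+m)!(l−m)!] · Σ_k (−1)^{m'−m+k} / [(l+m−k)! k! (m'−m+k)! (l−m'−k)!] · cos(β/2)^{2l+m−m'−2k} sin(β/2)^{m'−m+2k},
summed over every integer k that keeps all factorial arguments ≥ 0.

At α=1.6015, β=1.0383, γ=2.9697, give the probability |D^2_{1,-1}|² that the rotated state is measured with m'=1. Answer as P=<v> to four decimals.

P=0.2461

First d^2_{1,-1}(β=1.0383), then the phase factors e^{-i(1)α} and e^{-i(-1)γ}:
Half-angle: c=0.868241, s=0.496142. N=√(6·1·1·6)=6.000000
The bounds max(0,m−m')=0 and min(l+m,l−m')=1 give 2 terms
  k=0: (−1)^2·6.0000/(2)·0.8682^2·0.4961^2 = +0.556691
  k=1: (−1)^3·6.0000/(6)·0.8682^0·0.4961^4 = -0.060593
d^2_{1,-1}(1.0383) = +0.556691 -0.060593 = +0.496098
|D^2_{1,-1}|² = |d^2_{1,-1}(β)|² = (+0.496098)² = 0.246113 (the z-rotation phases have unit modulus)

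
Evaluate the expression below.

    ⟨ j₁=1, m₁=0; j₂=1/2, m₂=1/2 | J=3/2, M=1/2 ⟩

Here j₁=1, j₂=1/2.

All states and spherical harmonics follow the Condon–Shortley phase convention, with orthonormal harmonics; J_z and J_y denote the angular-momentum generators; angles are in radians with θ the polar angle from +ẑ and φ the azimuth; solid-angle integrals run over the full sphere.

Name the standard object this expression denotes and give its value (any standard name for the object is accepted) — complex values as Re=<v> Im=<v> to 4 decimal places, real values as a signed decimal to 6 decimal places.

Clebsch–Gordan coefficient, +√(2/3) ≈ +0.816497

This is a Clebsch–Gordan (vector-coupling) coefficient.
triangle: 0!*2!*1!/4! = 2/24
(j±m)!: 1!*1!*1!*0!*2!*1! = 2
prefactor² = (2J+1)*Δ*N² = 2/3
  k=0: +1/(0!*0!*1!*1!*1!*0!) = 1
Σ = 1  ⇒  CG² = 2/3*1² = 2/3
CG = +√(2/3) = +0.816497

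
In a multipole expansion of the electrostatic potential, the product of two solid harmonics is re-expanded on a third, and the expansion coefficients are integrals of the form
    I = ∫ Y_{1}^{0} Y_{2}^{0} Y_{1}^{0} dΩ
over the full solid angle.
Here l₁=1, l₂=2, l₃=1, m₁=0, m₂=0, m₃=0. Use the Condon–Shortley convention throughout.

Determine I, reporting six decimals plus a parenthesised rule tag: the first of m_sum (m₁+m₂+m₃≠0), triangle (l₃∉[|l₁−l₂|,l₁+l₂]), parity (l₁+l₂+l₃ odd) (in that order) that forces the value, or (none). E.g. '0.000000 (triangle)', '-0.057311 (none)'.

0.252313 (none)

m-sum 0 ✓  L=4 even ✓  1≤1≤3 ✓
Π(2lᵢ+1) = 3×5×3 = 45
triangle coeff Δ(1,2,1) = 1/30
Σ_t [1,1]: t=1:−1/1 = -1/1
(3j)²=2/15 [(1 2 1; 0 0 0)], sign=+1
(m-triple is (0,0,0) — same symbol as above.)
⇒ 4πI² = 4/5
I = (+1)√(4/5/(4π)) = 0.25231325
No selection rule forces the value: the integral is nonzero (none).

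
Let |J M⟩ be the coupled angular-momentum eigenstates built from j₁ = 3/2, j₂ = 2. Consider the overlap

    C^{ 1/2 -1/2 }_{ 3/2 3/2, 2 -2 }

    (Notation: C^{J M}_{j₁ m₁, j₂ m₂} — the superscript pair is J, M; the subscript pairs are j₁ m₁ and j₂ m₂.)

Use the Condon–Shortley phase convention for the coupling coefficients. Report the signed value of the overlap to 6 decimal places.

√[2·3!0!1!/5! · 3!0!0!4!0!1!] = √(72/5)
  +(−1)^0/∏(0,3,0,0,0,1)! = 1/6  (running 1/6)
⟨..|..⟩ = √(72/5)·(1/6) = +0.632456

+√(2/5) = +0.632456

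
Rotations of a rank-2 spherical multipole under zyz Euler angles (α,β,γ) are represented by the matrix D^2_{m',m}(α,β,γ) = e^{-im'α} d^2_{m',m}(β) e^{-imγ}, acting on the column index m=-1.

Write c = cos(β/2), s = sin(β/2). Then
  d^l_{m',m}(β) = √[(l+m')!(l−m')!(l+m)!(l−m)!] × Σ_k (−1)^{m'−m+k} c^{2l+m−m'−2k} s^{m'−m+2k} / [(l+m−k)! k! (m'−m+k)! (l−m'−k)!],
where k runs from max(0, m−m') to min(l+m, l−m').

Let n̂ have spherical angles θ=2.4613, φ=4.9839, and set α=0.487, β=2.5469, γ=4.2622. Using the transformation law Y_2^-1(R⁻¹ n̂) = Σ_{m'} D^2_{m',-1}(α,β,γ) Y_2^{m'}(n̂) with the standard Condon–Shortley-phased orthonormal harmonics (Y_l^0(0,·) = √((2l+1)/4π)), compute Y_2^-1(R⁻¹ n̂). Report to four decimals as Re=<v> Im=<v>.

Re=0.1385 Im=-0.3338

Need the full column D^2_{m',-1} for m'=−2..2 at α=0.4870, β=2.5469, γ=4.2622.
cos(β/2)=0.292984, sin(β/2)=0.956117
d^2_{-2,-1}: single k=1 term ⇒ +0.048092;  D = +0.024055-0.041644i
d^2_{-1,-1}: k∈[0..1] ⇒ +0.007368 -0.235414 = -0.228045;  D = -0.008393+0.227891i
d^2_{0,-1}: k∈[0..1] ⇒ -0.058900 +0.627268 = +0.568368;  D = -0.247317-0.511738i
d^2_{1,-1}: k∈[0..1] ⇒ +0.235414 -0.835689 = -0.600276;  D = +0.483760+0.355397i
d^2_{2,-1}: single k=0 term ⇒ -0.512162;  D = +0.506668+0.074818i
Y_2^{m'}(θ=2.4613,φ=4.9839) and Σ D·Y over m':
  (+0.0241-0.0416i)·(-0.1309+0.0790i)  (-0.0084+0.2279i)·(-0.1013-0.3639i)  (-0.2473-0.5117i)·(+0.2564+0.0000i)  (+0.4838+0.3554i)·(+0.1013-0.3639i)  (+0.5067+0.0748i)·(-0.1309-0.0790i)
Y_2^-1(R⁻¹ n̂) = +0.138475-0.333755i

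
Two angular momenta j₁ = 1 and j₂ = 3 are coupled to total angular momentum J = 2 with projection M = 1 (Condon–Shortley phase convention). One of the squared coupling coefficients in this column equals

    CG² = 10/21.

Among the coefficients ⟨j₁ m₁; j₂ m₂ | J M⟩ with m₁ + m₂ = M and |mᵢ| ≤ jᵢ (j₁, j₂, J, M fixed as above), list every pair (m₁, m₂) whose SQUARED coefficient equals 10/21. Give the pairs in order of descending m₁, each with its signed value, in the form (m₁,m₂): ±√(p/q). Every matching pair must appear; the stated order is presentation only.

(-1,2): +√(10/21)

Admissible pairs with m₁+m₂ = M = 1: (-1,2), (0,1), (1,0)
  (m₁,m₂)=(1,0): CG² = 1/7, CG = +√(1/7)
  (m₁,m₂)=(0,1): CG² = 8/21, CG = −√(8/21)
  (m₁,m₂)=(-1,2): CG² = 10/21, CG = +√(10/21)   ← matches the target
Pairs with CG² = 10/21: (-1,2): +√(10/21)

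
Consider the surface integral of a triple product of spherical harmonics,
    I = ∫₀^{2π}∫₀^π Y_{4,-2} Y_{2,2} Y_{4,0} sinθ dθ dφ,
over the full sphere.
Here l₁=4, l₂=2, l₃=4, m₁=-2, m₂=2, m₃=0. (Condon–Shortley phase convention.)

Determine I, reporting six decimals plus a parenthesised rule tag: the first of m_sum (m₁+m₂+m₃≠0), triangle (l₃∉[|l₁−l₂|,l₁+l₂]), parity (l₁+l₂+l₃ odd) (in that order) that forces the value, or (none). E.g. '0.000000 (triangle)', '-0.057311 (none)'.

m-sum 0 ✓  L=10 even ✓  2≤4≤6 ✓
Π(2lᵢ+1) = 9×5×9 = 405
triangle coeff Δ(4,2,4) = 1/13860
Σ_t [0,2]: t=0:+1/192 t=1:−1/36 t=2:+1/192 = -5/288
(3j)²=20/693 [(4 2 4; 0 0 0)], sign=-1
Σ_t [2,2]: t=2:+1/192 = 1/192
(3j)²=3/77 [(4 2 4; -2 2 0)], sign=+1
⇒ 4πI² = 2700/5929
I = (-1)√(2700/5929/(4π)) = -0.19036462
No selection rule forces the value: the integral is nonzero (none).

-0.190365 (none)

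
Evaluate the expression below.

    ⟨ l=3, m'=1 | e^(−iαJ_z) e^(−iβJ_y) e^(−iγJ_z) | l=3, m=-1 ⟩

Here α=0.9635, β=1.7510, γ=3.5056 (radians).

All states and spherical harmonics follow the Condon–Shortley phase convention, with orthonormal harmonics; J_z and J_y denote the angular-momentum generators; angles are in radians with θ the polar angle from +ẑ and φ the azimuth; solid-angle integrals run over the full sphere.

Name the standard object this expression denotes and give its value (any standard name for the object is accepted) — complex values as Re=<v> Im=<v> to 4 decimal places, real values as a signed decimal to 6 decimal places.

This is a Wigner D-matrix element — the rotation-matrix element ⟨l m'| R(α,β,γ) |l m⟩ in the angular-momentum basis.
D^3_{1,-1}(0.9635,1.7510,3.5056) = e^{-i·1·0.9635}·d^3_{1,-1}(1.7510)·e^{-i·-1·3.5056}. Compute d first:
With c≡cos(β/2)=0.640613 and s≡sin(β/2)=0.767864, N=[24·2·2·24]^{1/2}=48.000000
k: max(0,(-1)−(1))=0 … min(3+(-1),3−(1))=2
  k=0: (−1)^2·48.0000/(8)·0.6406^4·0.7679^2 = +0.595803
  k=1: (−1)^3·48.0000/(6)·0.6406^2·0.7679^4 = -1.141349
  k=2: (−1)^4·48.0000/(48)·0.6406^0·0.7679^6 = +0.204977
d^3_{1,-1}(1.7510) = +0.595803 -1.141349 +0.204977 = -0.340569
Attach z-rotation phases: D = e^{-i(1)(0.9635)}·(-0.340569)·e^{-i(-1)(3.5056)} = +0.281181-0.192157i

Wigner D-matrix element, Re=0.2812 Im=-0.1922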